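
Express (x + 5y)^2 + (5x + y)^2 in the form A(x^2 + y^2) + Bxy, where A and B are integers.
26(x^2 + y^2) + 20xy

Expanding: (x + 5y)^2 = x^2 + 10xy + 25y^2
(5x + y)^2 = 25x^2 + 10xy + y^2
Sum = (1+25)(x^2+y^2) + 20xy = 26(x^2 + y^2) + 20xy
This is symmetric in x and y.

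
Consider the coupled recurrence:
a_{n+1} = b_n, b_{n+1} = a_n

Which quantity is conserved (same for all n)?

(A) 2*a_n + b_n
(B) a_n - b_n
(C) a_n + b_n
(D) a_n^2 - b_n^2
C

Replace a_n by a_{n+1} = b_n and b_n by b_{n+1} = a_n in each option and simplify:
(A) 2*a_n + b_n  ->  2*(b_n) + (a_n) = a_n + 2*b_n   [not conserved]
(B) a_n - b_n  ->  (b_n) - (a_n) = -a_n + b_n   [not conserved]
(C) a_n + b_n  ->  (b_n) + (a_n) = a_n + b_n   [conserved]
(D) a_n^2 - b_n^2  ->  (b_n)^2 - (a_n)^2 = -a_n^2 + b_n^2   [not conserved]

Only (C) a_n + b_n returns to itself after one step, so it is the conserved quantity.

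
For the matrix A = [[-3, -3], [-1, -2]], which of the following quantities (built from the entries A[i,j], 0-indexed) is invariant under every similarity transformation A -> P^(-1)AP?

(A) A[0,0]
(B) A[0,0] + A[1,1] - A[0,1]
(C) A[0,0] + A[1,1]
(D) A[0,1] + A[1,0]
C

A[0,0] + A[1,1] is the trace of A. By the cyclic property of the trace, tr(P^(-1)AP) = tr(APP^(-1)) = tr(A), so it is the same for every matrix similar to A.

The other combinations are not similarity invariants. For example, take P = [[1, -1], [0, 1]] (det P = 1), so P^(-1) = [[1, 1], [0, 1]] and
B = P^(-1)AP = [[-4, -1], [-1, -1]].
Evaluating each option on A and on B:
(A) A[0,0]: -3 for A, -4 for B -> changes
(B) A[0,0] + A[1,1] - A[0,1]: -2 for A, -4 for B -> changes
(C) A[0,0] + A[1,1]: -5 for A, -5 for B -> unchanged
(D) A[0,1] + A[1,0]: -4 for A, -2 for B -> changes

Only (C) A[0,0] + A[1,1] = -5 survives (and it does so for every P, not just this one), so it is the invariant.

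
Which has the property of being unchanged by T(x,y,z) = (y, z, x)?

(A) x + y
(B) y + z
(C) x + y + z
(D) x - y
C

Apply T(x,y,z) = (y, z, x) to each option, i.e. replace (x, y, z) by the transformed coordinates.
Substitute the transformed coordinates into each option and compare with the original:
(A) x + y  ->  (y) + (z) = y + z   [differs from x + y: not invariant]
(B) y + z  ->  (z) + (x) = x + z   [differs from y + z: not invariant]
(C) x + y + z  ->  (y) + (z) + (x) = x + y + z   [equals x + y + z: invariant]
(D) x - y  ->  (y) - (z) = y - z   [differs from x - y: not invariant]

Only option (C), x + y + z, is unchanged by the transformation.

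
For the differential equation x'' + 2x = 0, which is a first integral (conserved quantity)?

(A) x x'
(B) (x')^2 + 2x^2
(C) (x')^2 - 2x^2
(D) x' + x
B

A first integral I satisfies dI/dt = 0 along every solution. Differentiate each option and use the equation of motion:
(A) d/dt[x x'] = (x')^2 + x x'' = (x')^2 - 2x^2, not identically 0
(B) d/dt[(x')^2 + 2x^2] = 2x'x'' + 4x x' = 2x'(-2x) + 4x x' = 0
(C) d/dt[(x')^2 - 2x^2] = 2x'x'' - 4x x' = -8x x', not identically 0
(D) d/dt[x' + x] = x'' + x' = -2x + x', not identically 0

Only (B) has zero time-derivative. So the energy-like quantity (x')^2 + 2x^2 is the first integral.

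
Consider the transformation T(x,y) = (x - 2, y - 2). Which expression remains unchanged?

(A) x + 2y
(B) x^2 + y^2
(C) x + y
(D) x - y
D

An expression E(x,y) is invariant under T if E(T(x,y)) = E(x,y). Here T(x,y) = (x - 2, y - 2).
Substitute the transformed coordinates into each option and compare with the original:
(A) x + 2y  ->  (x - 2) + 2(y - 2) = x + 2y - 6   [differs from x + 2y: not invariant]
(B) x^2 + y^2  ->  (x - 2)^2 + (y - 2)^2 = x^2 - 4x + y^2 - 4y + 8   [differs from x^2 + y^2: not invariant]
(C) x + y  ->  (x - 2) + (y - 2) = x + y - 4   [differs from x + y: not invariant]
(D) x - y  ->  (x - 2) - (y - 2) = x - y   [equals x - y: invariant]

Only option (D), x - y, is unchanged by the transformation.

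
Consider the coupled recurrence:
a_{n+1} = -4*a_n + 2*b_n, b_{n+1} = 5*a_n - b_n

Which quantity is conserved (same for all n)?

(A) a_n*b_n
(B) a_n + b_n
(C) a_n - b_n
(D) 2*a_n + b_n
B

Replace a_n by a_{n+1} = -4*a_n + 2*b_n and b_n by b_{n+1} = 5*a_n - b_n in each option and simplify:
(A) a_n*b_n  ->  (-4*a_n + 2*b_n)*(5*a_n - b_n) = -20*a_n^2 + 14*a_n*b_n - 2*b_n^2   [not conserved]
(B) a_n + b_n  ->  (-4*a_n + 2*b_n) + (5*a_n - b_n) = a_n + b_n   [conserved]
(C) a_n - b_n  ->  (-4*a_n + 2*b_n) - (5*a_n - b_n) = -9*a_n + 3*b_n   [not conserved]
(D) 2*a_n + b_n  ->  2*(-4*a_n + 2*b_n) + (5*a_n - b_n) = -3*a_n + 3*b_n   [not conserved]

Only (B) a_n + b_n returns to itself after one step, so it is the conserved quantity.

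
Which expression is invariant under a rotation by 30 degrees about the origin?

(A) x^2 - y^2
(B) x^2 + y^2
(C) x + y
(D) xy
B

A rotation by 30 degrees sends (x, y) to (sqrt(3)x/2 - y/2, x/2 + sqrt(3)y/2).
Substitute the transformed coordinates into each option and compare with the original:
(A) x^2 - y^2  ->  (sqrt(3)x/2 - y/2)^2 - (x/2 + sqrt(3)y/2)^2 = x^2/2 - sqrt(3)xy - y^2/2   [differs from x^2 - y^2: not invariant]
(B) x^2 + y^2  ->  (sqrt(3)x/2 - y/2)^2 + (x/2 + sqrt(3)y/2)^2 = x^2 + y^2   [equals x^2 + y^2: invariant]
(C) x + y  ->  (sqrt(3)x/2 - y/2) + (x/2 + sqrt(3)y/2) = x/2 + sqrt(3)x/2 - y/2 + sqrt(3)y/2   [differs from x + y: not invariant]
(D) xy  ->  (sqrt(3)x/2 - y/2)(x/2 + sqrt(3)y/2) = sqrt(3)x^2/4 + xy/2 - sqrt(3)y^2/4   [differs from xy: not invariant]

Only option (B), x^2 + y^2, is unchanged by the transformation.
Geometrically, x^2 + y^2 is the squared distance from the origin, which every rotation about the origin preserves.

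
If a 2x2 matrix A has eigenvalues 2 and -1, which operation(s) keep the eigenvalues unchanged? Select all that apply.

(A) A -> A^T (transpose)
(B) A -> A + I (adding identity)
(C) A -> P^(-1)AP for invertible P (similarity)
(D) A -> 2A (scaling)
A and C

Eigenvalues are preserved by:
1. Similarity transformations: A -> P^(-1)AP (same characteristic polynomial)
2. Transpose: A^T has the same eigenvalues as A

Eigenvalues are NOT preserved by:
- Adding identity: eigenvalues become 2+1, -1+1
- Scaling: eigenvalues become 4, -2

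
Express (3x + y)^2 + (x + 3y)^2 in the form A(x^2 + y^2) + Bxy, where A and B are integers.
10(x^2 + y^2) + 12xy

Expanding: (3x + y)^2 = 9x^2 + 6xy + y^2
(x + 3y)^2 = x^2 + 6xy + 9y^2
Sum = (9+1)(x^2+y^2) + 12xy = 10(x^2 + y^2) + 12xy
This is symmetric in x and y.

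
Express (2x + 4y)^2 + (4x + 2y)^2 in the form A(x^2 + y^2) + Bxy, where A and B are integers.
20(x^2 + y^2) + 32xy

Expanding: (2x + 4y)^2 = 4x^2 + 16xy + 16y^2
(4x + 2y)^2 = 16x^2 + 16xy + 4y^2
Sum = (4+16)(x^2+y^2) + 32xy = 20(x^2 + y^2) + 32xy
This is symmetric in x and y.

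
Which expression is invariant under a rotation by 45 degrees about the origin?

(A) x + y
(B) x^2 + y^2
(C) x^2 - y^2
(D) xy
B

A rotation by 45 degrees sends (x, y) to (sqrt(2)x/2 - sqrt(2)y/2, sqrt(2)x/2 + sqrt(2)y/2).
Substitute the transformed coordinates into each option and compare with the original:
(A) x + y  ->  (sqrt(2)x/2 - sqrt(2)y/2) + (sqrt(2)x/2 + sqrt(2)y/2) = sqrt(2)x   [differs from x + y: not invariant]
(B) x^2 + y^2  ->  (sqrt(2)x/2 - sqrt(2)y/2)^2 + (sqrt(2)x/2 + sqrt(2)y/2)^2 = x^2 + y^2   [equals x^2 + y^2: invariant]
(C) x^2 - y^2  ->  (sqrt(2)x/2 - sqrt(2)y/2)^2 - (sqrt(2)x/2 + sqrt(2)y/2)^2 = -2xy   [differs from x^2 - y^2: not invariant]
(D) xy  ->  (sqrt(2)x/2 - sqrt(2)y/2)(sqrt(2)x/2 + sqrt(2)y/2) = x^2/2 - y^2/2   [differs from xy: not invariant]

Only option (B), x^2 + y^2, is unchanged by the transformation.
Geometrically, x^2 + y^2 is the squared distance from the origin, which every rotation about the origin preserves.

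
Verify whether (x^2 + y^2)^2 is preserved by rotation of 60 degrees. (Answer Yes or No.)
Yes

Applying rotation by 60 degrees: x' = x*cos(60 degrees) - y*sin(60 degrees) = x/2 - sqrt(3)y/2, y' = x*sin(60 degrees) + y*cos(60 degrees) = sqrt(3)x/2 + y/2

Substituting into (x^2 + y^2)^2:
((x/2 - sqrt(3)y/2)^2 + (sqrt(3)x/2 + y/2)^2)^2
= x^4 + 2x^2y^2 + y^4 = (x^2 + y^2)^2

This equals the original expression (x^2 + y^2)^2, so it IS invariant.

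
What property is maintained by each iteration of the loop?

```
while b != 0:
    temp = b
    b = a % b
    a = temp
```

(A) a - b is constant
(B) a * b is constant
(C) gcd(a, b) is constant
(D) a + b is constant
C

A loop invariant must hold before the first iteration and be re-established by every execution of the body.

(C) gcd(a, b) is constant: One iteration replaces (a, b) by (b, a mod b). Since a mod b = a - q*b for an integer q, any common divisor of a and b divides b and a mod b, and conversely; hence gcd(b, a mod b) = gcd(a, b). For instance (22, 9) -> (9, 4) keeps gcd = 1. At exit b = 0 and a = gcd of the original inputs.

The other options fail:
(A) a - b is constant: e.g. (a, b) = (22, 9) -> (9, 4): the difference goes from 13 to 5.
(B) a * b is constant: e.g. (a, b) = (22, 9) -> (9, 4): the product goes from 198 to 36.
(D) a + b is constant: e.g. (a, b) = (22, 9) -> (9, 4): the sum goes from 31 to 13.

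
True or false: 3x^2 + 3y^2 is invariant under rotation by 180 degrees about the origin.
True

Applying rotation by 180 degrees: x' = x*cos(180 degrees) - y*sin(180 degrees) = -x, y' = x*sin(180 degrees) + y*cos(180 degrees) = -y

Substituting into 3x^2 + 3y^2:
3(-x)^2 + 3(-y)^2
= 3x^2 + 3y^2

This equals the original expression 3x^2 + 3y^2, so it IS invariant.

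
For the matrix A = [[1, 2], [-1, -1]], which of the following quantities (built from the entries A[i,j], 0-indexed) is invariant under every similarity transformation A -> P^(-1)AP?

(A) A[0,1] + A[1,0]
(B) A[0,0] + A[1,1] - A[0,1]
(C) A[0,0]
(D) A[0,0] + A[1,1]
D

A[0,0] + A[1,1] is the trace of A. By the cyclic property of the trace, tr(P^(-1)AP) = tr(APP^(-1)) = tr(A), so it is the same for every matrix similar to A.

The other combinations are not similarity invariants. For example, take P = [[1, -1], [0, 1]] (det P = 1), so P^(-1) = [[1, 1], [0, 1]] and
B = P^(-1)AP = [[0, 1], [-1, 0]].
Evaluating each option on A and on B:
(A) A[0,1] + A[1,0]: 1 for A, 0 for B -> changes
(B) A[0,0] + A[1,1] - A[0,1]: -2 for A, -1 for B -> changes
(C) A[0,0]: 1 for A, 0 for B -> changes
(D) A[0,0] + A[1,1]: 0 for A, 0 for B -> unchanged

Only (D) A[0,0] + A[1,1] = 0 survives (and it does so for every P, not just this one), so it is the invariant.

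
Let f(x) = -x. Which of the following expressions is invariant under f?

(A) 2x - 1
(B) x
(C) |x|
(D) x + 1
C

For f(x) = -x:
Applying f replaces x by -x. Since |-x| = |x|, the absolute value is unchanged by f, whereas x -> -x, 2x - 1 -> -2x - 1 and x + 1 -> -x + 1 all change.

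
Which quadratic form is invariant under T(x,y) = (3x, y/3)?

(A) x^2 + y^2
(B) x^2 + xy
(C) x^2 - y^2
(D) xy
D

T multiplies x by 3 and divides y by 3.
Substitute the transformed coordinates into each option and compare with the original:
(A) x^2 + y^2  ->  (3x)^2 + (y/3)^2 = 9x^2 + y^2/9   [differs from x^2 + y^2: not invariant]
(B) x^2 + xy  ->  (3x)^2 + (3x)(y/3) = 9x^2 + xy   [differs from x^2 + xy: not invariant]
(C) x^2 - y^2  ->  (3x)^2 - (y/3)^2 = 9x^2 - y^2/9   [differs from x^2 - y^2: not invariant]
(D) xy  ->  (3x)(y/3) = xy   [equals xy: invariant]

Only option (D), xy, is unchanged by the transformation.
The factors 3 and 1/3 cancel only in the pure product xy.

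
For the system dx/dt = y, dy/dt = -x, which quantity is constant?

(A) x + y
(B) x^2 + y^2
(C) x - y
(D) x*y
B

A first integral I satisfies dI/dt = 0 along every solution. Differentiate each option and use the equation of motion:
(A) d/dt[x + y] = y + (-x) = y - x, not identically 0
(B) d/dt[x^2 + y^2] = 2x*dx/dt + 2y*dy/dt = 2x*y + 2y*(-x) = 0
(C) d/dt[x - y] = y - (-x) = x + y, not identically 0
(D) d/dt[x*y] = (dx/dt)y + x(dy/dt) = y^2 - x^2, not identically 0

Only (B) has zero time-derivative. So x^2 + y^2 (the squared radius; trajectories are circles) is the conserved quantity.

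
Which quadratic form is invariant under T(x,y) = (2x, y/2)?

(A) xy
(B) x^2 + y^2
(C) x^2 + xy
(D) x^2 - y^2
A

T multiplies x by 2 and divides y by 2.
Substitute the transformed coordinates into each option and compare with the original:
(A) xy  ->  (2x)(y/2) = xy   [equals xy: invariant]
(B) x^2 + y^2  ->  (2x)^2 + (y/2)^2 = 4x^2 + y^2/4   [differs from x^2 + y^2: not invariant]
(C) x^2 + xy  ->  (2x)^2 + (2x)(y/2) = 4x^2 + xy   [differs from x^2 + xy: not invariant]
(D) x^2 - y^2  ->  (2x)^2 - (y/2)^2 = 4x^2 - y^2/4   [differs from x^2 - y^2: not invariant]

Only option (A), xy, is unchanged by the transformation.
The factors 2 and 1/2 cancel only in the pure product xy.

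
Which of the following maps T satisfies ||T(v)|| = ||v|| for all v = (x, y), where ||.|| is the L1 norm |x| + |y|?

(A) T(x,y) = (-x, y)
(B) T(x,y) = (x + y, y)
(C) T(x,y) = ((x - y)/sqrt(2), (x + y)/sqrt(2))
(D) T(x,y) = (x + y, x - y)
A

A transformation preserves a norm if ||T(v)|| = ||v|| for every v; a single vector where the norm changes rules an option out.

(A) T(x,y) = (-x, y): preserves the norm -- it only permutes the coordinates and/or flips signs, which leaves |x| + |y| unchanged.
(B) T(x,y) = (x + y, y): v = (0, 1) has norm |0| + |1| = 1, but T(v) = (1, 1) has norm 2 -- not preserved.
(C) T(x,y) = ((x - y)/sqrt(2), (x + y)/sqrt(2)): v = (1, 0) has norm |1| + |0| = 1, but T(v) = (sqrt(2)/2, sqrt(2)/2) has norm sqrt(2) -- not preserved.
(D) T(x,y) = (x + y, x - y): v = (1, 0) has norm |1| + |0| = 1, but T(v) = (1, 1) has norm 2 -- not preserved.

Therefore the answer is (A).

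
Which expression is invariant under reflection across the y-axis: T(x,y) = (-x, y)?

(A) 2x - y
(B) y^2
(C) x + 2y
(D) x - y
B

The map is reflection across the y-axis: T(x,y) = (-x, y).
Substitute the transformed coordinates into each option and compare with the original:
(A) 2x - y  ->  2(-x) - (y) = -2x - y   [differs from 2x - y: not invariant]
(B) y^2  ->  (y)^2 = y^2   [equals y^2: invariant]
(C) x + 2y  ->  (-x) + 2(y) = -x + 2y   [differs from x + 2y: not invariant]
(D) x - y  ->  (-x) - (y) = -x - y   [differs from x - y: not invariant]

Only option (B), y^2, is unchanged by the transformation.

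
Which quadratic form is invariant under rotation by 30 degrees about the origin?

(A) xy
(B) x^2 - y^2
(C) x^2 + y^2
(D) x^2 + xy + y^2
C

Rotation by 30 degrees sends (x, y) to (sqrt(3)x/2 - y/2, x/2 + sqrt(3)y/2).
Substitute the transformed coordinates into each option and compare with the original:
(A) xy  ->  (sqrt(3)x/2 - y/2)(x/2 + sqrt(3)y/2) = sqrt(3)x^2/4 + xy/2 - sqrt(3)y^2/4   [differs from xy: not invariant]
(B) x^2 - y^2  ->  (sqrt(3)x/2 - y/2)^2 - (x/2 + sqrt(3)y/2)^2 = x^2/2 - sqrt(3)xy - y^2/2   [differs from x^2 - y^2: not invariant]
(C) x^2 + y^2  ->  (sqrt(3)x/2 - y/2)^2 + (x/2 + sqrt(3)y/2)^2 = x^2 + y^2   [equals x^2 + y^2: invariant]
(D) x^2 + xy + y^2  ->  (sqrt(3)x/2 - y/2)^2 + (sqrt(3)x/2 - y/2)(x/2 + sqrt(3)y/2) + (x/2 + sqrt(3)y/2)^2 = sqrt(3)x^2/4 + x^2 + xy/2 - sqrt(3)y^2/4 + y^2   [differs from x^2 + xy + y^2: not invariant]

Only option (C), x^2 + y^2, is unchanged by the transformation.
x^2 + y^2 is the squared distance from the origin, which rotations preserve.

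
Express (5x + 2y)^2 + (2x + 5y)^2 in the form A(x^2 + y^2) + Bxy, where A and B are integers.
29(x^2 + y^2) + 40xy

Expanding: (5x + 2y)^2 = 25x^2 + 20xy + 4y^2
(2x + 5y)^2 = 4x^2 + 20xy + 25y^2
Sum = (25+4)(x^2+y^2) + 40xy = 29(x^2 + y^2) + 40xy
This is symmetric in x and y.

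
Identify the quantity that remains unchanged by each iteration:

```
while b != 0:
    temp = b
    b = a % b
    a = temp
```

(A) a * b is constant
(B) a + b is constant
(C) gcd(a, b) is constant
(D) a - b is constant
C

A loop invariant must hold before the first iteration and be re-established by every execution of the body.

(C) gcd(a, b) is constant: One iteration replaces (a, b) by (b, a mod b). Since a mod b = a - q*b for an integer q, any common divisor of a and b divides b and a mod b, and conversely; hence gcd(b, a mod b) = gcd(a, b). For instance (33, 10) -> (10, 3) keeps gcd = 1. At exit b = 0 and a = gcd of the original inputs.

The other options fail:
(A) a * b is constant: e.g. (a, b) = (33, 10) -> (10, 3): the product goes from 330 to 30.
(B) a + b is constant: e.g. (a, b) = (33, 10) -> (10, 3): the sum goes from 43 to 13.
(D) a - b is constant: e.g. (a, b) = (33, 10) -> (10, 3): the difference goes from 23 to 7.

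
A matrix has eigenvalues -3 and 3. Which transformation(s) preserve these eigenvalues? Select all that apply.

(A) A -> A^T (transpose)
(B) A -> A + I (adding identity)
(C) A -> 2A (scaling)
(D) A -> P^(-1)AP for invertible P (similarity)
A and D

Eigenvalues are preserved by:
1. Similarity transformations: A -> P^(-1)AP (same characteristic polynomial)
2. Transpose: A^T has the same eigenvalues as A

Eigenvalues are NOT preserved by:
- Adding identity: eigenvalues become -3+1, 3+1
- Scaling: eigenvalues become -6, 6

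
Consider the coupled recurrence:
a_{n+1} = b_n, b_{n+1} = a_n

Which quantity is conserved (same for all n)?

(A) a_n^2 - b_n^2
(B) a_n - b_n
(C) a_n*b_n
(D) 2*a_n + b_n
C

Replace a_n by a_{n+1} = b_n and b_n by b_{n+1} = a_n in each option and simplify:
(A) a_n^2 - b_n^2  ->  (b_n)^2 - (a_n)^2 = -a_n^2 + b_n^2   [not conserved]
(B) a_n - b_n  ->  (b_n) - (a_n) = -a_n + b_n   [not conserved]
(C) a_n*b_n  ->  (b_n)*(a_n) = a_n*b_n   [conserved]
(D) 2*a_n + b_n  ->  2*(b_n) + (a_n) = a_n + 2*b_n   [not conserved]

Only (C) a_n*b_n returns to itself after one step, so it is the conserved quantity.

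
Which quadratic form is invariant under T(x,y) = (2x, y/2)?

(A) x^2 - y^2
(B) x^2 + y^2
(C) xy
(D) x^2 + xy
C

T multiplies x by 2 and divides y by 2.
Substitute the transformed coordinates into each option and compare with the original:
(A) x^2 - y^2  ->  (2x)^2 - (y/2)^2 = 4x^2 - y^2/4   [differs from x^2 - y^2: not invariant]
(B) x^2 + y^2  ->  (2x)^2 + (y/2)^2 = 4x^2 + y^2/4   [differs from x^2 + y^2: not invariant]
(C) xy  ->  (2x)(y/2) = xy   [equals xy: invariant]
(D) x^2 + xy  ->  (2x)^2 + (2x)(y/2) = 4x^2 + xy   [differs from x^2 + xy: not invariant]

Only option (C), xy, is unchanged by the transformation.
The factors 2 and 1/2 cancel only in the pure product xy.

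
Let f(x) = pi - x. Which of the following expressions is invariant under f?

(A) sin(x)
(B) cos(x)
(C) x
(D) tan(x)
A

For f(x) = pi - x:
sin(pi - x) = sin(x), so sine is invariant under this transformation.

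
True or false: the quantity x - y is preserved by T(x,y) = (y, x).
False

Substitute T(x,y) = (y, x) into the expression and compare with the original.

Original: x - y
After applying T: (y) - (x) = -x + y

This differs from the original x - y (difference: -2x + 2y), so the expression is NOT invariant.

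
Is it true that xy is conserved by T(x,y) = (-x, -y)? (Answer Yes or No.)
Yes

Substitute T(x,y) = (-x, -y) into the expression and compare with the original.

Original: xy
After applying T: (-x)(-y) = xy

This is identical to the original xy, so the expression is invariant.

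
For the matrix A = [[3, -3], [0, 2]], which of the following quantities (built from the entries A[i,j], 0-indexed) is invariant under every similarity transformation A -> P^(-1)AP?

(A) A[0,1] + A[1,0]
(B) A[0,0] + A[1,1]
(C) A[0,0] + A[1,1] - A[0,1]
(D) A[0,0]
B

A[0,0] + A[1,1] is the trace of A. By the cyclic property of the trace, tr(P^(-1)AP) = tr(APP^(-1)) = tr(A), so it is the same for every matrix similar to A.

The other combinations are not similarity invariants. For example, take P = [[2, 1], [1, 1]] (det P = 1), so P^(-1) = [[1, -1], [-1, 2]] and
B = P^(-1)AP = [[1, -2], [1, 4]].
Evaluating each option on A and on B:
(A) A[0,1] + A[1,0]: -3 for A, -1 for B -> changes
(B) A[0,0] + A[1,1]: 5 for A, 5 for B -> unchanged
(C) A[0,0] + A[1,1] - A[0,1]: 8 for A, 7 for B -> changes
(D) A[0,0]: 3 for A, 1 for B -> changes

Only (B) A[0,0] + A[1,1] = 5 survives (and it does so for every P, not just this one), so it is the invariant.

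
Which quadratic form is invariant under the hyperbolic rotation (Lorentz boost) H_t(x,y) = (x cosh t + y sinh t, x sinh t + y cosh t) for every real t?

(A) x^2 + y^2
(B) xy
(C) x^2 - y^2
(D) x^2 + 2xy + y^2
C

Write x' = x cosh t + y sinh t, y' = x sinh t + y cosh t and substitute into each option:
(A) x^2 + y^2: (x cosh t + y sinh t)^2 + (x sinh t + y cosh t)^2 = (x^2 + y^2)(cosh^2 t + sinh^2 t) + 4xy sinh t cosh t = (x^2 + y^2) cosh 2t + 2xy sinh 2t   [not invariant for t != 0]
(B) xy: (x cosh t + y sinh t)(x sinh t + y cosh t) = xy(cosh^2 t + sinh^2 t) + (x^2 + y^2) sinh t cosh t = xy cosh 2t + (x^2 + y^2)(sinh 2t)/2   [not invariant for t != 0]
(C) x^2 - y^2: (x cosh t + y sinh t)^2 - (x sinh t + y cosh t)^2 = x^2(cosh^2 t - sinh^2 t) + 2xy(cosh t sinh t - sinh t cosh t) + y^2(sinh^2 t - cosh^2 t) = x^2 - y^2   [invariant, using cosh^2 t - sinh^2 t = 1]
(D) x^2 + 2xy + y^2: (x' + y')^2 with x' + y' = (x + y)(cosh t + sinh t) = (x + y)e^t, so it becomes (x + y)^2 e^(2t)   [not invariant for t != 0]

Only (C) x^2 - y^2 is unchanged; it is the Minkowski form preserved by Lorentz boosts, just as x^2 + y^2 is preserved by ordinary rotations.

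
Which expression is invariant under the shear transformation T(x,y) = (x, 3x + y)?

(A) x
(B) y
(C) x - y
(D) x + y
A

Under the shear T(x,y) = (x, 3x + y):
Substitute the transformed coordinates into each option and compare with the original:
(A) x  ->  (x) = x   [equals x: invariant]
(B) y  ->  (3x + y) = 3x + y   [differs from y: not invariant]
(C) x - y  ->  (x) - (3x + y) = -2x - y   [differs from x - y: not invariant]
(D) x + y  ->  (x) + (3x + y) = 4x + y   [differs from x + y: not invariant]

Only option (A), x, is unchanged by the transformation.
A vertical shear moves points parallel to the y-axis, so the x-coordinate (and any function of x alone) is unchanged.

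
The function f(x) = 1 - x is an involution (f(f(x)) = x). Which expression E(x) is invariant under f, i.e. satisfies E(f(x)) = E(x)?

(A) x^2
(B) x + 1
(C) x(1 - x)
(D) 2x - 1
C

Replace x by f(x) = 1 - x in each option and simplify. As a quick numerical cross-check, also compare E(3) with E(f(3)) = E(-2).

(A) x^2  ->  (1 - x)^2 = (x - 1)^2; check: E(3) = 9 but E(-2) = 4.   [not invariant]
(B) x + 1  ->  (1 - x) + 1 = 2 - x; check: E(3) = 4 but E(-2) = -1.   [not invariant]
(C) x(1 - x)  ->  (1 - x)(1 - (1 - x)), which simplifies back to x(1 - x); check: E(3) = -6, E(-2) = -6.   [invariant]
(D) 2x - 1  ->  2(1 - x) - 1 = 1 - 2x; check: E(3) = 5 but E(-2) = -5.   [not invariant]

Only (C) is unchanged. E is symmetric under swapping x with f(x) = 1 - x, which is exactly what an involution does.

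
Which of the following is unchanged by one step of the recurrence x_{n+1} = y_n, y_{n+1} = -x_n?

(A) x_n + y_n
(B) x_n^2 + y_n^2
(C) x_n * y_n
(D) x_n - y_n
B

For the recurrence x_{n+1} = y_n, y_{n+1} = -x_n:

x_{n+1}^2 + y_{n+1}^2 = y_n^2 + (-x_n)^2 = x_n^2 + y_n^2
The sum of squares is conserved (like energy in a harmonic oscillator).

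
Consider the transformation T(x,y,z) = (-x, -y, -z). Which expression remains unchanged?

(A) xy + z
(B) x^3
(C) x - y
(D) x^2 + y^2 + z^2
D

Apply T(x,y,z) = (-x, -y, -z) to each option, i.e. replace (x, y, z) by the transformed coordinates.
Substitute the transformed coordinates into each option and compare with the original:
(A) xy + z  ->  (-x)(-y) + (-z) = xy - z   [differs from xy + z: not invariant]
(B) x^3  ->  (-x)^3 = -x^3   [differs from x^3: not invariant]
(C) x - y  ->  (-x) - (-y) = -x + y   [differs from x - y: not invariant]
(D) x^2 + y^2 + z^2  ->  (-x)^2 + (-y)^2 + (-z)^2 = x^2 + y^2 + z^2   [equals x^2 + y^2 + z^2: invariant]

Only option (D), x^2 + y^2 + z^2, is unchanged by the transformation.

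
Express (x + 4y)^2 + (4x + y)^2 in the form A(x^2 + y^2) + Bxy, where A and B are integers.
17(x^2 + y^2) + 16xy

Expanding: (x + 4y)^2 = x^2 + 8xy + 16y^2
(4x + y)^2 = 16x^2 + 8xy + y^2
Sum = (1+16)(x^2+y^2) + 16xy = 17(x^2 + y^2) + 16xy
This is symmetric in x and y.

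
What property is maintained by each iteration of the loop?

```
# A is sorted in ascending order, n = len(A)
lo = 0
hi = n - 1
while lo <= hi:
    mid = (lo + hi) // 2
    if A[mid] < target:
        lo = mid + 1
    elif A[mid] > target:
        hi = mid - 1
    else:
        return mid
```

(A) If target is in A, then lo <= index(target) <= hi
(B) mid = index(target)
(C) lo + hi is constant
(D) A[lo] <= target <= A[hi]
A

A loop invariant must hold before the first iteration and be re-established by every execution of the body.

(A) If target is in A, then lo <= index(target) <= hi: Before the loop [lo, hi] = [0, n-1] covers every index. When A[mid] < target, sortedness puts target strictly to the right of mid, so setting lo = mid + 1 keeps index(target) in [lo, hi]; symmetrically for hi = mid - 1. Hence 'if target is in A then lo <= index(target) <= hi' holds after every iteration, and when lo > hi it proves target is absent.

The other options fail:
(B) mid = index(target): mid is just the current probe; it equals index(target) only on the iteration that returns.
(C) lo + hi is constant: each iteration moves exactly one of lo, hi, so lo + hi changes (e.g. 0 + (n-1) becomes (mid+1) + (n-1)).
(D) A[lo] <= target <= A[hi]: fails when target is not in A (e.g. target < A[0] already violates it before the loop), so it is not maintained in general.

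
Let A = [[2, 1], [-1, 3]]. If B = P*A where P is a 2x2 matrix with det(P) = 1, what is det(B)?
7

By the multiplicative property of determinants, det(B) = det(P*A) = det(P) * det(A) = det(A),
so the determinant is invariant under multiplication by any determinant-1 matrix; we just need det(A).

det(A) = (2)(3) - (1)(-1) = 6 - (-1) = 7

Therefore det(B) = 1 * 7 = 7.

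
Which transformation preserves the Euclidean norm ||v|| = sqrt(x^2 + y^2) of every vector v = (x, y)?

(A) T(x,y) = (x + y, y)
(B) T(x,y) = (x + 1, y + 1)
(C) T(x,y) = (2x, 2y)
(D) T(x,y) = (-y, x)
D

A transformation preserves a norm if ||T(v)|| = ||v|| for every v; a single vector where the norm changes rules an option out.

(A) T(x,y) = (x + y, y): v = (0, 1) has norm sqrt((0)^2 + (1)^2) = 1, but T(v) = (1, 1) has norm sqrt(2) -- not preserved.
(B) T(x,y) = (x + 1, y + 1): v = (1, 0) has norm sqrt((1)^2 + (0)^2) = 1, but T(v) = (2, 1) has norm sqrt(5) -- not preserved.
(C) T(x,y) = (2x, 2y): v = (1, 0) has norm sqrt((1)^2 + (0)^2) = 1, but T(v) = (2, 0) has norm 2 -- not preserved.
(D) T(x,y) = (-y, x): preserves the norm -- it is an orthogonal map (a rotation/reflection), and (-y)^2 + (x)^2 simplifies to x^2 + y^2.

Therefore the answer is (D).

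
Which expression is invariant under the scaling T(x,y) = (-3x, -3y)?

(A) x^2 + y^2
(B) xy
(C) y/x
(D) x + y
C

Under the uniform scaling T(x,y) = (-3x, -3y):
Substitute the transformed coordinates into each option and compare with the original:
(A) x^2 + y^2  ->  (-3x)^2 + (-3y)^2 = 9x^2 + 9y^2   [differs from x^2 + y^2: not invariant]
(B) xy  ->  (-3x)(-3y) = 9xy   [differs from xy: not invariant]
(C) y/x  ->  (-3y)/(-3x) = y/x   [equals y/x: invariant]
(D) x + y  ->  (-3x) + (-3y) = -3x - 3y   [differs from x + y: not invariant]

Only option (C), y/x, is unchanged by the transformation.
The common factor -3 cancels in a ratio of coordinates, while sums, products and sums of squares pick up factors of -3 or 9.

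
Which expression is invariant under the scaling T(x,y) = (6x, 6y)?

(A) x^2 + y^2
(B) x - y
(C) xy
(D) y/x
D

Under the uniform scaling T(x,y) = (6x, 6y):
Substitute the transformed coordinates into each option and compare with the original:
(A) x^2 + y^2  ->  (6x)^2 + (6y)^2 = 36x^2 + 36y^2   [differs from x^2 + y^2: not invariant]
(B) x - y  ->  (6x) - (6y) = 6x - 6y   [differs from x - y: not invariant]
(C) xy  ->  (6x)(6y) = 36xy   [differs from xy: not invariant]
(D) y/x  ->  (6y)/(6x) = y/x   [equals y/x: invariant]

Only option (D), y/x, is unchanged by the transformation.
The common factor 6 cancels in a ratio of coordinates, while sums, products and sums of squares pick up factors of 6 or 36.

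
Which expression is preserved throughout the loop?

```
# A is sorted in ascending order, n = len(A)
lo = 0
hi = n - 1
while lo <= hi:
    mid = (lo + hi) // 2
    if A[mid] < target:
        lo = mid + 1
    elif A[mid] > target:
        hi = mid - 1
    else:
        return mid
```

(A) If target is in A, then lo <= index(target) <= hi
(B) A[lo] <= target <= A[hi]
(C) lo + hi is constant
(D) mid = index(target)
A

A loop invariant must hold before the first iteration and be re-established by every execution of the body.

(A) If target is in A, then lo <= index(target) <= hi: Before the loop [lo, hi] = [0, n-1] covers every index. When A[mid] < target, sortedness puts target strictly to the right of mid, so setting lo = mid + 1 keeps index(target) in [lo, hi]; symmetrically for hi = mid - 1. Hence 'if target is in A then lo <= index(target) <= hi' holds after every iteration, and when lo > hi it proves target is absent.

The other options fail:
(B) A[lo] <= target <= A[hi]: fails when target is not in A (e.g. target < A[0] already violates it before the loop), so it is not maintained in general.
(C) lo + hi is constant: each iteration moves exactly one of lo, hi, so lo + hi changes (e.g. 0 + (n-1) becomes (mid+1) + (n-1)).
(D) mid = index(target): mid is just the current probe; it equals index(target) only on the iteration that returns.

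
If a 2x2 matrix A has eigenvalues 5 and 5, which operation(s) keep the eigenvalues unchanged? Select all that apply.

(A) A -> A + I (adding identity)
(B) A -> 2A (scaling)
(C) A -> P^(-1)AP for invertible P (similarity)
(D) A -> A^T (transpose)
C and D

Eigenvalues are preserved by:
1. Similarity transformations: A -> P^(-1)AP (same characteristic polynomial)
2. Transpose: A^T has the same eigenvalues as A

Eigenvalues are NOT preserved by:
- Adding identity: eigenvalues become 5+1, 5+1
- Scaling: eigenvalues become 10, 10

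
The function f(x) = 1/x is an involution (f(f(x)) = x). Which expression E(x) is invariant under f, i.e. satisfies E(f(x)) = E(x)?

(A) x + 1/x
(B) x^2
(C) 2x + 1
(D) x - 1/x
A

Replace x by f(x) = 1/x in each option and simplify. As a quick numerical cross-check, also compare E(4) with E(f(4)) = E(1/4).

(A) x + 1/x  ->  (1/x) + 1/(1/x), which simplifies back to x + 1/x; check: E(4) = 17/4, E(1/4) = 17/4.   [invariant]
(B) x^2  ->  (1/x)^2 = x^(-2); check: E(4) = 16 but E(1/4) = 1/16.   [not invariant]
(C) 2x + 1  ->  2(1/x) + 1 = (x + 2)/x; check: E(4) = 9 but E(1/4) = 3/2.   [not invariant]
(D) x - 1/x  ->  (1/x) - 1/(1/x) = -x + 1/x; check: E(4) = 15/4 but E(1/4) = -15/4.   [not invariant]

Only (A) is unchanged. E is symmetric under swapping x with f(x) = 1/x, which is exactly what an involution does.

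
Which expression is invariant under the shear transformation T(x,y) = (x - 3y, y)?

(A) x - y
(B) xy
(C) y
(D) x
C

Under the shear T(x,y) = (x - 3y, y):
Substitute the transformed coordinates into each option and compare with the original:
(A) x - y  ->  (x - 3y) - (y) = x - 4y   [differs from x - y: not invariant]
(B) xy  ->  (x - 3y)(y) = xy - 3y^2   [differs from xy: not invariant]
(C) y  ->  (y) = y   [equals y: invariant]
(D) x  ->  (x - 3y) = x - 3y   [differs from x: not invariant]

Only option (C), y, is unchanged by the transformation.
A horizontal shear moves points parallel to the x-axis, so the y-coordinate (and any function of y alone) is unchanged.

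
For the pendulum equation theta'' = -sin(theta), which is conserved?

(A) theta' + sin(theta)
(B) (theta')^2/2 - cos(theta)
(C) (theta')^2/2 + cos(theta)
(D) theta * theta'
B

A first integral I satisfies dI/dt = 0 along every solution. Differentiate each option and use the equation of motion:
(A) d/dt[theta' + sin(theta)] = theta'' + cos(theta) theta' = -sin(theta) + theta' cos(theta), not identically 0
(B) d/dt[(theta')^2/2 - cos(theta)] = theta' theta'' + sin(theta) theta' = theta'(-sin(theta)) + theta' sin(theta) = 0
(C) d/dt[(theta')^2/2 + cos(theta)] = theta' theta'' - sin(theta) theta' = -2 theta' sin(theta), not identically 0
(D) d/dt[theta * theta'] = (theta')^2 + theta theta'' = (theta')^2 - theta sin(theta), not identically 0

Only (B) has zero time-derivative. This is the total energy: kinetic (theta')^2/2 plus potential -cos(theta).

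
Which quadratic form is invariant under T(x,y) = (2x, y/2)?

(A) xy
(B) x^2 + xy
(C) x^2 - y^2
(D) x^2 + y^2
A

T multiplies x by 2 and divides y by 2.
Substitute the transformed coordinates into each option and compare with the original:
(A) xy  ->  (2x)(y/2) = xy   [equals xy: invariant]
(B) x^2 + xy  ->  (2x)^2 + (2x)(y/2) = 4x^2 + xy   [differs from x^2 + xy: not invariant]
(C) x^2 - y^2  ->  (2x)^2 - (y/2)^2 = 4x^2 - y^2/4   [differs from x^2 - y^2: not invariant]
(D) x^2 + y^2  ->  (2x)^2 + (y/2)^2 = 4x^2 + y^2/4   [differs from x^2 + y^2: not invariant]

Only option (A), xy, is unchanged by the transformation.
The factors 2 and 1/2 cancel only in the pure product xy.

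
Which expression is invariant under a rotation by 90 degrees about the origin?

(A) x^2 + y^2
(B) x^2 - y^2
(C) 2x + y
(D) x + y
A

A rotation by 90 degrees sends (x, y) to (-y, x).
Substitute the transformed coordinates into each option and compare with the original:
(A) x^2 + y^2  ->  (-y)^2 + (x)^2 = x^2 + y^2   [equals x^2 + y^2: invariant]
(B) x^2 - y^2  ->  (-y)^2 - (x)^2 = -x^2 + y^2   [differs from x^2 - y^2: not invariant]
(C) 2x + y  ->  2(-y) + (x) = x - 2y   [differs from 2x + y: not invariant]
(D) x + y  ->  (-y) + (x) = x - y   [differs from x + y: not invariant]

Only option (A), x^2 + y^2, is unchanged by the transformation.
Geometrically, x^2 + y^2 is the squared distance from the origin, which every rotation about the origin preserves.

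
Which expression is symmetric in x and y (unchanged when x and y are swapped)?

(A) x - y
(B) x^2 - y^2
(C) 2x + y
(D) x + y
D

A symmetric expression is unchanged when the variables are permuted; here the transformation to test is the swap (x, y) -> (y, x).
Substitute the transformed coordinates into each option and compare with the original:
(A) x - y  ->  (y) - (x) = -x + y   [differs from x - y: not invariant]
(B) x^2 - y^2  ->  (y)^2 - (x)^2 = -x^2 + y^2   [differs from x^2 - y^2: not invariant]
(C) 2x + y  ->  2(y) + (x) = x + 2y   [differs from 2x + y: not invariant]
(D) x + y  ->  (y) + (x) = x + y   [equals x + y: invariant]

Only option (D), x + y, is unchanged by the transformation.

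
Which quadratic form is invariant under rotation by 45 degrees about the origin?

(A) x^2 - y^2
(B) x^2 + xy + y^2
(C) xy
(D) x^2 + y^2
D

Rotation by 45 degrees sends (x, y) to (sqrt(2)x/2 - sqrt(2)y/2, sqrt(2)x/2 + sqrt(2)y/2).
Substitute the transformed coordinates into each option and compare with the original:
(A) x^2 - y^2  ->  (sqrt(2)x/2 - sqrt(2)y/2)^2 - (sqrt(2)x/2 + sqrt(2)y/2)^2 = -2xy   [differs from x^2 - y^2: not invariant]
(B) x^2 + xy + y^2  ->  (sqrt(2)x/2 - sqrt(2)y/2)^2 + (sqrt(2)x/2 - sqrt(2)y/2)(sqrt(2)x/2 + sqrt(2)y/2) + (sqrt(2)x/2 + sqrt(2)y/2)^2 = 3x^2/2 + y^2/2   [differs from x^2 + xy + y^2: not invariant]
(C) xy  ->  (sqrt(2)x/2 - sqrt(2)y/2)(sqrt(2)x/2 + sqrt(2)y/2) = x^2/2 - y^2/2   [differs from xy: not invariant]
(D) x^2 + y^2  ->  (sqrt(2)x/2 - sqrt(2)y/2)^2 + (sqrt(2)x/2 + sqrt(2)y/2)^2 = x^2 + y^2   [equals x^2 + y^2: invariant]

Only option (D), x^2 + y^2, is unchanged by the transformation.
x^2 + y^2 is the squared distance from the origin, which rotations preserve.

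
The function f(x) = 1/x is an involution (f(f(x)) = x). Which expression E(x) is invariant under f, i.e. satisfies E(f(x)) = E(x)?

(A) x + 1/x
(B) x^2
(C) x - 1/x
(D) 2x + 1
A

Replace x by f(x) = 1/x in each option and simplify. As a quick numerical cross-check, also compare E(4) with E(f(4)) = E(1/4).

(A) x + 1/x  ->  (1/x) + 1/(1/x), which simplifies back to x + 1/x; check: E(4) = 17/4, E(1/4) = 17/4.   [invariant]
(B) x^2  ->  (1/x)^2 = x^(-2); check: E(4) = 16 but E(1/4) = 1/16.   [not invariant]
(C) x - 1/x  ->  (1/x) - 1/(1/x) = -x + 1/x; check: E(4) = 15/4 but E(1/4) = -15/4.   [not invariant]
(D) 2x + 1  ->  2(1/x) + 1 = (x + 2)/x; check: E(4) = 9 but E(1/4) = 3/2.   [not invariant]

Only (A) is unchanged. E is symmetric under swapping x with f(x) = 1/x, which is exactly what an involution does.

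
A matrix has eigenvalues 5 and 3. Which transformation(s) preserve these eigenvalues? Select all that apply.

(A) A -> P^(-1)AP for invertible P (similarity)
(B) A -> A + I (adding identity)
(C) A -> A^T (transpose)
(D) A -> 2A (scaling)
A and C

Eigenvalues are preserved by:
1. Similarity transformations: A -> P^(-1)AP (same characteristic polynomial)
2. Transpose: A^T has the same eigenvalues as A

Eigenvalues are NOT preserved by:
- Adding identity: eigenvalues become 5+1, 3+1
- Scaling: eigenvalues become 10, 6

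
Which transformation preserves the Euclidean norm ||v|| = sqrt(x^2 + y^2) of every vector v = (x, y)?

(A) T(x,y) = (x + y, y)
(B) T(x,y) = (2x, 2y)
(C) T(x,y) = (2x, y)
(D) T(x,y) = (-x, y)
D

A transformation preserves a norm if ||T(v)|| = ||v|| for every v; a single vector where the norm changes rules an option out.

(A) T(x,y) = (x + y, y): v = (0, 1) has norm sqrt((0)^2 + (1)^2) = 1, but T(v) = (1, 1) has norm sqrt(2) -- not preserved.
(B) T(x,y) = (2x, 2y): v = (1, 0) has norm sqrt((1)^2 + (0)^2) = 1, but T(v) = (2, 0) has norm 2 -- not preserved.
(C) T(x,y) = (2x, y): v = (1, 0) has norm sqrt((1)^2 + (0)^2) = 1, but T(v) = (2, 0) has norm 2 -- not preserved.
(D) T(x,y) = (-x, y): preserves the norm -- it is an orthogonal map (a rotation/reflection), and (-x)^2 + (y)^2 simplifies to x^2 + y^2.

Therefore the answer is (D).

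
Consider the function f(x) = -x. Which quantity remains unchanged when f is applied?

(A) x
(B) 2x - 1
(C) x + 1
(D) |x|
D

For f(x) = -x:
Applying f replaces x by -x. Since |-x| = |x|, the absolute value is unchanged by f, whereas x -> -x, 2x - 1 -> -2x - 1 and x + 1 -> -x + 1 all change.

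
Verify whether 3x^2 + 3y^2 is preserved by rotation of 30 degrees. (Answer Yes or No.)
Yes

Applying rotation by 30 degrees: x' = x*cos(30 degrees) - y*sin(30 degrees) = sqrt(3)x/2 - y/2, y' = x*sin(30 degrees) + y*cos(30 degrees) = x/2 + sqrt(3)y/2

Substituting into 3x^2 + 3y^2:
3(sqrt(3)x/2 - y/2)^2 + 3(x/2 + sqrt(3)y/2)^2
= 3x^2 + 3y^2

This equals the original expression 3x^2 + 3y^2, so it IS invariant.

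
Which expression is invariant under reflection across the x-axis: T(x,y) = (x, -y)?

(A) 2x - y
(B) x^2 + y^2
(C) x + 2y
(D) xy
B

The map is reflection across the x-axis: T(x,y) = (x, -y).
Substitute the transformed coordinates into each option and compare with the original:
(A) 2x - y  ->  2(x) - (-y) = 2x + y   [differs from 2x - y: not invariant]
(B) x^2 + y^2  ->  (x)^2 + (-y)^2 = x^2 + y^2   [equals x^2 + y^2: invariant]
(C) x + 2y  ->  (x) + 2(-y) = x - 2y   [differs from x + 2y: not invariant]
(D) xy  ->  (x)(-y) = -xy   [differs from xy: not invariant]

Only option (B), x^2 + y^2, is unchanged by the transformation.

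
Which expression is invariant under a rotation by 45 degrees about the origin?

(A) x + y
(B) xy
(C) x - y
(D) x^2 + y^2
D

A rotation by 45 degrees sends (x, y) to (sqrt(2)x/2 - sqrt(2)y/2, sqrt(2)x/2 + sqrt(2)y/2).
Substitute the transformed coordinates into each option and compare with the original:
(A) x + y  ->  (sqrt(2)x/2 - sqrt(2)y/2) + (sqrt(2)x/2 + sqrt(2)y/2) = sqrt(2)x   [differs from x + y: not invariant]
(B) xy  ->  (sqrt(2)x/2 - sqrt(2)y/2)(sqrt(2)x/2 + sqrt(2)y/2) = x^2/2 - y^2/2   [differs from xy: not invariant]
(C) x - y  ->  (sqrt(2)x/2 - sqrt(2)y/2) - (sqrt(2)x/2 + sqrt(2)y/2) = -sqrt(2)y   [differs from x - y: not invariant]
(D) x^2 + y^2  ->  (sqrt(2)x/2 - sqrt(2)y/2)^2 + (sqrt(2)x/2 + sqrt(2)y/2)^2 = x^2 + y^2   [equals x^2 + y^2: invariant]

Only option (D), x^2 + y^2, is unchanged by the transformation.
Geometrically, x^2 + y^2 is the squared distance from the origin, which every rotation about the origin preserves.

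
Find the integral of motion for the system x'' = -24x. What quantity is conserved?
E = (x')^2 + 24x^2

Multiply the equation by x':
x' * x'' = -24x * x'
The left side is d/dt[(x')^2/2] and the right side is d/dt[-24x^2/2], so
d/dt[(x')^2/2 + 24x^2/2] = 0, i.e. (x')^2/2 + 24x^2/2 = constant.
Multiplying by 2, the integral of motion is E = (x')^2 + 24x^2.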